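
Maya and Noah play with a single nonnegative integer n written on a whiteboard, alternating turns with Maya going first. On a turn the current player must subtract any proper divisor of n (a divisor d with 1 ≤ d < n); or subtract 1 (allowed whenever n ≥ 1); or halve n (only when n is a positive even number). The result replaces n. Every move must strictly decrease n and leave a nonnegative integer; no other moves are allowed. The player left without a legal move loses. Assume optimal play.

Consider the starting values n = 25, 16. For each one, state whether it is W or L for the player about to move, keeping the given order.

25: L, 16: W

Label each position W (a win for the player to move) or L (a loss). A position with no legal move is L; any other position is W exactly when some move reaches an L, and L when every move reaches a W.
n=0: no move → L
n=1: →0(L), so W
n=2: →1(W) only, which is W, so L
n=3: →2(L), so W
n=4: →2(L), so W
n=5: →4(W) only, which is W, so L
n=6: →5(L), so W
n=7: →6(W) only, which is W, so L
n=8: →7(L), so W
n=9: →6(W), 8(W) — all W, so L
n=10: →5(L), so W
n=11: →10(W) only, which is W, so L
n=12: →9(L), so W
n=13: →12(W) only, which is W, so L
n=14: →7(L), so W
n=15: →10(W), 12(W), 14(W) — all W, so L
n=16: →15(L), so W
n=17: →16(W) only, which is W, so L
n=18: →9(L), so W
n=19: →18(W) only, which is W, so L
n=20: →15(L), so W
n=21: →14(W), 18(W), 20(W) — all W, so L
n=22: →11(L), so W
n=23: →22(W) only, which is W, so L
n=24: →21(L), so W
n=25: →20(W), 24(W) — all W, so L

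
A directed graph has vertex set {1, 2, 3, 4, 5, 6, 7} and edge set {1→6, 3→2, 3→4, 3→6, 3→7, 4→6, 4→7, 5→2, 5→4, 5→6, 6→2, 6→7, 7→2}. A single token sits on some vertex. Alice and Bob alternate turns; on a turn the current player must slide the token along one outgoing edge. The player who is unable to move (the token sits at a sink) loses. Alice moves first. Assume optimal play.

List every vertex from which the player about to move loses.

1, 2, 4

Positions with no move are L. A position that does have a move is losing for the player to move precisely when every available move leads to a winning position for the opponent. Fill in the labels:
Every edge goes from a vertex to one that appears earlier in the order 2, 7, 6, 1, 4, 5, 3, so processing vertices in that order labels each vertex after all of its successors.
2: no outgoing edge → L
7: can move to 2, which is L ⇒ W
6: can move to 2, which is L ⇒ W
1: the only move is to 6(W), a W ⇒ L
4: moves to 6(W), 7(W); every one is W ⇒ L
5: can move to 4, which is L ⇒ W
3: can move to 4, which is L ⇒ W
The losing starting vertices are exactly the entries labelled L in this table (3 of them).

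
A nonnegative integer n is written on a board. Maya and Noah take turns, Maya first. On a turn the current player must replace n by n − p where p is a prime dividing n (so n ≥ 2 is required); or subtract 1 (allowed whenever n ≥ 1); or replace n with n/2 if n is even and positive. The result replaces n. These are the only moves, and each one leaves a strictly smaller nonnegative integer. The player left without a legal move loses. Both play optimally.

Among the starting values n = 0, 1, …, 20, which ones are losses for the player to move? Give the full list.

Build the W/L table. Terminal = L. A non-terminal position is W if it has a move to some L; otherwise it is L.
n=0: no move → L
n=1: reaches L-position 0 → W
n=2: reaches L-position 0 → W
n=3: reaches L-position 0 → W
n=4: only reaches 2(W), 3(W), all W → L
n=5: reaches L-position 0 → W
n=6: reaches L-position 4 → W
n=7: reaches L-position 0 → W
n=8: reaches L-position 4 → W
n=9: only reaches 6(W), 8(W), all W → L
n=10: reaches L-position 9 → W
n=11: reaches L-position 0 → W
n=12: reaches L-position 9 → W
n=13: reaches L-position 0 → W
n=14: only reaches 7(W), 12(W), 13(W), all W → L
n=15: reaches L-position 14 → W
n=16: reaches L-position 14 → W
n=17: reaches L-position 0 → W
n=18: reaches L-position 9 → W
n=19: reaches L-position 0 → W
n=20: only reaches 10(W), 15(W), 18(W), 19(W), all W → L
The losing starting values of n are exactly the entries labelled L in this table (5 of them).

0, 4, 9, 14, 20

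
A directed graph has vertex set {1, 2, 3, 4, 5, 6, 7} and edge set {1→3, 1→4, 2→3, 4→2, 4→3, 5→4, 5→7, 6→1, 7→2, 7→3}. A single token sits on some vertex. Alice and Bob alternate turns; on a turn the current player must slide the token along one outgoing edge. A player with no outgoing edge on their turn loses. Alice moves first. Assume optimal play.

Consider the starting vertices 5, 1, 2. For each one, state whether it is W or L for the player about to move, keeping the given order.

Label each position W (a win for the player to move) or L (a loss). A position with no legal move is L; any other position is W exactly when some move reaches an L, and L when every move reaches a W.
Every edge goes from a vertex to one that appears earlier in the order 3, 2, 7, 4, 5, 1, 6, so processing vertices in that order labels each vertex after all of its successors.
3: no outgoing edge → L
2: →3(L), so W
7: →3(L), so W
4: →3(L), so W
5: →4(W), 7(W) — all W, so L
1: →3(L), so W
6: →1(W) only, which is W, so L

5: L, 1: W, 2: W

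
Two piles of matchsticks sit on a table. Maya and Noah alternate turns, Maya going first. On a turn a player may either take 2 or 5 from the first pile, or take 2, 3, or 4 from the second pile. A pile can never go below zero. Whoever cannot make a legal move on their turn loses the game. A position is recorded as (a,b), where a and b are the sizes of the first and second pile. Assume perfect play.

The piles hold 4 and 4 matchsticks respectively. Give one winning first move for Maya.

Use the standard recursion: the mover loses at a terminal position; elsewhere, the mover wins exactly when some move hands the opponent an L position.
No move ever increases a pile, so every position that can arise here has a ≤ 4 and b ≤ 4; it is enough to label the cells with 0 ≤ a ≤ 4 and 0 ≤ b ≤ 4.
Every move lowers a or b (never raises either), so fill the grid row by row in increasing a, and left to right within a row: each cell's successors are then already labelled.
      b=0  b=1  b=2  b=3  b=4
a=0:    L    L    W    W    W
a=1:    L    L    W    W    W
a=2:    W    W    L    L    W
a=3:    W    W    L    L    W
a=4:    L    L    W    W    W
Cells with no legal move (terminal, hence L): (0,0), (0,1), (1,0), (1,1).
The remaining L cells, each justified by listing all of its moves:
(2,2): →(0,2)(W), (2,0)(W) — all W, so L
(2,3): →(0,3)(W), (2,1)(W), (2,0)(W) — all W, so L
(3,2): →(1,2)(W), (3,0)(W) — all W, so L
(3,3): →(1,3)(W), (3,1)(W), (3,0)(W) — all W, so L
(4,0): →(2,0)(W) only, which is W, so L
(4,1): →(2,1)(W) only, which is W, so L
Every other cell has at least one move into one of the L cells above, so it is W.
From (4,4), the L positions reachable in one move are: (4,1), (4,0). Any move reaching one of these is winning.

Move to (4,1).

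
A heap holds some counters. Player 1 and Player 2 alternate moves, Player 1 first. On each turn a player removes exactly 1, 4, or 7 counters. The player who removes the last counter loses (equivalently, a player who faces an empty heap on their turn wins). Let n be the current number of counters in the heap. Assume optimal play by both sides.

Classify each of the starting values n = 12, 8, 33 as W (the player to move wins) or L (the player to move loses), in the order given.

Label each position W (a win for the player to move) or L (a loss). A position with no legal move is W; any other position is W exactly when some move reaches an L, and L when every move reaches a W.
n=0: no move; the opponent has just taken the last counter and therefore loses → W
n=1: →0(W) only, which is W, so L
n=2: →1(L), so W
n=3: →2(W) only, which is W, so L
n=4: →3(L), so W
n=5: →1(L), so W
n=6: →5(W), 2(W) — all W, so L
n=7: →6(L), so W
n=8: →1(L), so W
n=9: →8(W), 5(W), 2(W) — all W, so L
n=10: →9(L), so W
n=11: →10(W), 7(W), 4(W) — all W, so L
n=12: →11(L), so W
n=13: →9(L), so W
n=14: →13(W), 10(W), 7(W) — all W, so L
n=15: →14(L), so W
n=16: →9(L), so W
n=17: →16(W), 13(W), 10(W) — all W, so L
n=18: →17(L), so W
n=19: →18(W), 15(W), 12(W) — all W, so L
n=20: →19(L), so W
n=21: →17(L), so W
n=22: →21(W), 18(W), 15(W) — all W, so L
n=23: →22(L), so W
n=24: →17(L), so W
n=25: →24(W), 21(W), 18(W) — all W, so L
n=26: →25(L), so W
n=27: →26(W), 23(W), 20(W) — all W, so L
n=28: →27(L), so W
n=29: →25(L), so W
n=30: →29(W), 26(W), 23(W) — all W, so L
n=31: →30(L), so W
n=32: →25(L), so W
n=33: →32(W), 29(W), 26(W) — all W, so L

12: W, 8: W, 33: L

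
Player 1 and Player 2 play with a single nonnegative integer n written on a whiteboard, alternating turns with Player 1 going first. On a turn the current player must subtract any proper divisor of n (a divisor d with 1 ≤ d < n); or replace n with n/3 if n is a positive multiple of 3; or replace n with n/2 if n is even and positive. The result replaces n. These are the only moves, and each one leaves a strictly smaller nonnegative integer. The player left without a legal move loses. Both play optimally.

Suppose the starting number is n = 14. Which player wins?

Work bottom-up. With no move the player to move loses. Otherwise the position is W if at least one move leads to an L position for the opponent, and L if every move leads to a W.
n=0: no move → L
n=1: no move → L
n=2: →1(L), so W
n=3: →1(L), so W
n=4: →2(W), 3(W) — all W, so L
n=5: →4(L), so W
n=6: →4(L), so W
n=7: →6(W) only, which is W, so L
n=8: →4(L), so W
n=9: →3(W), 6(W), 8(W) — all W, so L
n=10: →9(L), so W
n=11: →10(W) only, which is W, so L
n=12: →4(L), so W
n=13: →12(W) only, which is W, so L
n=14: →7(L), so W
From 14 Player 1 can move to 7, reaching an L position.

Player 1 wins.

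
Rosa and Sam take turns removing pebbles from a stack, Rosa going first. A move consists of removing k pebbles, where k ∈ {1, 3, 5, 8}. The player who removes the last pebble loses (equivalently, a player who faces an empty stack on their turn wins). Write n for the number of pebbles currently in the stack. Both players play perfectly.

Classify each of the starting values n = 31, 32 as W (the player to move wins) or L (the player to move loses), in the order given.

Label each position W (a win for the player to move) or L (a loss). A position with no legal move is W; any other position is W exactly when some move reaches an L, and L when every move reaches a W.
n=0: no move; the opponent has just taken the last pebble and therefore loses → W
n=1: the only move is to 0(W), a W ⇒ L
n=2: can move to 1, which is L ⇒ W
n=3: moves to 2(W), 0(W); every one is W ⇒ L
n=4: can move to 3, which is L ⇒ W
n=5: moves to 4(W), 2(W), 0(W); every one is W ⇒ L
n=6: can move to 5, which is L ⇒ W
n=7: moves to 6(W), 4(W), 2(W); every one is W ⇒ L
n=8: can move to 7, which is L ⇒ W
n=9: can move to 1, which is L ⇒ W
n=10: can move to 7, which is L ⇒ W
n=11: can move to 3, which is L ⇒ W
n=12: can move to 7, which is L ⇒ W
n=13: can move to 5, which is L ⇒ W
n=14: moves to 13(W), 11(W), 9(W), 6(W); every one is W ⇒ L
n=15: can move to 14, which is L ⇒ W
n=16: moves to 15(W), 13(W), 11(W), 8(W); every one is W ⇒ L
n=17: can move to 16, which is L ⇒ W
n=18: moves to 17(W), 15(W), 13(W), 10(W); every one is W ⇒ L
n=19: can move to 18, which is L ⇒ W
n=20: moves to 19(W), 17(W), 15(W), 12(W); every one is W ⇒ L
n=21: can move to 20, which is L ⇒ W
n=22: can move to 14, which is L ⇒ W
n=23: can move to 20, which is L ⇒ W
n=24: can move to 16, which is L ⇒ W
n=25: can move to 20, which is L ⇒ W
n=26: can move to 18, which is L ⇒ W
n=27: moves to 26(W), 24(W), 22(W), 19(W); every one is W ⇒ L
n=28: can move to 27, which is L ⇒ W
n=29: moves to 28(W), 26(W), 24(W), 21(W); every one is W ⇒ L
n=30: can move to 29, which is L ⇒ W
n=31: moves to 30(W), 28(W), 26(W), 23(W); every one is W ⇒ L
n=32: can move to 31, which is L ⇒ W

31: L, 32: W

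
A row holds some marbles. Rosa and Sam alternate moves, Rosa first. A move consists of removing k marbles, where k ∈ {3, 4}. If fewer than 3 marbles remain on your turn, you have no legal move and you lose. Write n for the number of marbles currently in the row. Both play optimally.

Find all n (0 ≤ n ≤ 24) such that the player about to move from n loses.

0, 1, 2, 7, 8, 9, 14, 15, 16, 21, 22, 23

Use the standard recursion: the mover loses at a terminal position; elsewhere, the mover wins exactly when some move hands the opponent an L position.
n=0: no move → L
n=1: no move → L
n=2: no move → L
n=3: W (go to 0, an L position)
n=4: W (go to 1, an L position)
n=5: W (go to 2, an L position)
n=6: W (go to 2, an L position)
n=7: L (options 4(W), 3(W) are all W)
n=8: L (options 5(W), 4(W) are all W)
n=9: L (options 6(W), 5(W) are all W)
n=10: W (go to 7, an L position)
n=11: W (go to 8, an L position)
n=12: W (go to 9, an L position)
n=13: W (go to 9, an L position)
n=14: L (options 11(W), 10(W) are all W)
n=15: L (options 12(W), 11(W) are all W)
n=16: L (options 13(W), 12(W) are all W)
n=17: W (go to 14, an L position)
n=18: W (go to 15, an L position)
n=19: W (go to 16, an L position)
n=20: W (go to 16, an L position)
n=21: L (options 18(W), 17(W) are all W)
n=22: L (options 19(W), 18(W) are all W)
n=23: L (options 20(W), 19(W) are all W)
n=24: W (go to 21, an L position)
Reading off the rows marked L gives the requested list; there are 12 such values of n.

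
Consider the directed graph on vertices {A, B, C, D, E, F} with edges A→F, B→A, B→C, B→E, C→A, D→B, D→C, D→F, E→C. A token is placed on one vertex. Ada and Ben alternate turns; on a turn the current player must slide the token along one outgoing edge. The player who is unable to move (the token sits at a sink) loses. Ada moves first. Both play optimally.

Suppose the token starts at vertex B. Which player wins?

Work bottom-up. With no move the player to move loses. Otherwise the position is W if at least one move leads to an L position for the opponent, and L if every move leads to a W.
Every edge goes from a vertex to one that appears earlier in the order F, A, C, E, B, D, so processing vertices in that order labels each vertex after all of its successors.
F: no outgoing edge → L
A: W (go to F, an L position)
C: L (sole option A(W) is W)
E: W (go to C, an L position)
B: W (go to C, an L position)
D: W (go to C, an L position)
From B Ada can move to C, reaching an L position.

Ada wins.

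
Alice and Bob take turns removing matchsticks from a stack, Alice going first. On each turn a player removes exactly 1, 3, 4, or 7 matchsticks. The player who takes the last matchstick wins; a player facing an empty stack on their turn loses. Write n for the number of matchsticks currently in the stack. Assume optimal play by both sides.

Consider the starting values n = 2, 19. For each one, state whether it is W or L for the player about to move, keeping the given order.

2: L, 19: W

Compute win/loss labels from the base case upward. A position with no move is L. Any other position is W if it can reach an L in one move, else L.
n=0: no move → L
n=1: W (go to 0, an L position)
n=2: L (sole option 1(W) is W)
n=3: W (go to 2, an L position)
n=4: W (go to 0, an L position)
n=5: W (go to 2, an L position)
n=6: W (go to 2, an L position)
n=7: W (go to 0, an L position)
n=8: L (options 7(W), 5(W), 4(W), 1(W) are all W)
n=9: W (go to 8, an L position)
n=10: L (options 9(W), 7(W), 6(W), 3(W) are all W)
n=11: W (go to 10, an L position)
n=12: W (go to 8, an L position)
n=13: W (go to 10, an L position)
n=14: W (go to 10, an L position)
n=15: W (go to 8, an L position)
n=16: L (options 15(W), 13(W), 12(W), 9(W) are all W)
n=17: W (go to 16, an L position)
n=18: L (options 17(W), 15(W), 14(W), 11(W) are all W)
n=19: W (go to 18, an L position)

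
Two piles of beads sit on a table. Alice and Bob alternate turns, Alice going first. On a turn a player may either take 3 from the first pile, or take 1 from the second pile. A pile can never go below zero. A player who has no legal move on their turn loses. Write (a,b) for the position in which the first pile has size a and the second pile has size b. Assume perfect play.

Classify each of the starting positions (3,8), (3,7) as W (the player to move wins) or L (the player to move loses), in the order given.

Positions with no move are L. A position that does have a move is losing for the player to move precisely when every available move leads to a winning position for the opponent. Fill in the labels:
No move ever increases a pile, so every position that can arise here has a ≤ 3 and b ≤ 8; it is enough to label the cells with 0 ≤ a ≤ 3 and 0 ≤ b ≤ 8.
Every move lowers a or b (never raises either), so fill the grid row by row in increasing a, and left to right within a row: each cell's successors are then already labelled.
      b=0  b=1  b=2  b=3  b=4  b=5  b=6  b=7  b=8
a=0:    L    W    L    W    L    W    L    W    L
a=1:    L    W    L    W    L    W    L    W    L
a=2:    L    W    L    W    L    W    L    W    L
a=3:    W    L    W    L    W    L    W    L    W
Cells with no legal move (terminal, hence L): (0,0), (1,0), (2,0).
The remaining L cells, each justified by listing all of its moves:
(0,2): only reaches (0,1)(W), which is W → L
(0,4): only reaches (0,3)(W), which is W → L
(0,6): only reaches (0,5)(W), which is W → L
(0,8): only reaches (0,7)(W), which is W → L
(1,2): only reaches (1,1)(W), which is W → L
(1,4): only reaches (1,3)(W), which is W → L
(1,6): only reaches (1,5)(W), which is W → L
(1,8): only reaches (1,7)(W), which is W → L
(2,2): only reaches (2,1)(W), which is W → L
(2,4): only reaches (2,3)(W), which is W → L
(2,6): only reaches (2,5)(W), which is W → L
(2,8): only reaches (2,7)(W), which is W → L
(3,1): only reaches (0,1)(W), (3,0)(W), all W → L
(3,3): only reaches (0,3)(W), (3,2)(W), all W → L
(3,5): only reaches (0,5)(W), (3,4)(W), all W → L
(3,7): only reaches (0,7)(W), (3,6)(W), all W → L
Every other cell has at least one move into one of the L cells above, so it is W.
(3,8): the move to (0,8) reaches an L cell, so W
(3,7): one of the L cells justified above, so L

(3,8): W, (3,7): L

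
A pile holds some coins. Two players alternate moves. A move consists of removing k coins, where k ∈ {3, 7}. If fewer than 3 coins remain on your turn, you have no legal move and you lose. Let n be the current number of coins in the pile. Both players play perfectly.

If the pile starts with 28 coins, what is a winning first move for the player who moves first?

Remove 7, leaving 21.

Classify positions by backward induction: terminal positions (no move available) are L. From any other position, the mover wins iff some move reaches an L.
n=0: no move → L
n=1: no move → L
n=2: no move → L
n=3: W (go to 0, an L position)
n=4: W (go to 1, an L position)
n=5: W (go to 2, an L position)
n=6: L (sole option 3(W) is W)
n=7: W (go to 0, an L position)
n=8: W (go to 1, an L position)
n=9: W (go to 6, an L position)
n=10: L (options 7(W), 3(W) are all W)
n=11: L (options 8(W), 4(W) are all W)
n=12: L (options 9(W), 5(W) are all W)
n=13: W (go to 10, an L position)
n=14: W (go to 11, an L position)
n=15: W (go to 12, an L position)
n=16: L (options 13(W), 9(W) are all W)
n=17: W (go to 10, an L position)
n=18: W (go to 11, an L position)
n=19: W (go to 16, an L position)
n=20: L (options 17(W), 13(W) are all W)
n=21: L (options 18(W), 14(W) are all W)
n=22: L (options 19(W), 15(W) are all W)
n=23: W (go to 20, an L position)
n=24: W (go to 21, an L position)
n=25: W (go to 22, an L position)
n=26: L (options 23(W), 19(W) are all W)
n=27: W (go to 20, an L position)
n=28: W (go to 21, an L position)
From 28, the L positions reachable in one move are: 21.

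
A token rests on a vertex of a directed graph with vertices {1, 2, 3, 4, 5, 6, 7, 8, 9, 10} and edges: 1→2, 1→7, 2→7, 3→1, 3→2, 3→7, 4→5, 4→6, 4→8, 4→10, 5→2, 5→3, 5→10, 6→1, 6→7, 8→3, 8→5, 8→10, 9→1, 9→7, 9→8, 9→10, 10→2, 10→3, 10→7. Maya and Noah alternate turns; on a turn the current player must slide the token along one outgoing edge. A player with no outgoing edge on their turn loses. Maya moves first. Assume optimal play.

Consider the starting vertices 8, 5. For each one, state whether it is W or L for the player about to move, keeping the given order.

Work bottom-up. With no move the player to move loses. Otherwise the position is W if at least one move leads to an L position for the opponent, and L if every move leads to a W.
Every edge goes from a vertex to one that appears earlier in the order 7, 2, 1, 3, 10, 5, 8, 6, 9, 4, so processing vertices in that order labels each vertex after all of its successors.
7: no outgoing edge → L
2: reaches L-position 7 → W
1: reaches L-position 7 → W
3: reaches L-position 7 → W
10: reaches L-position 7 → W
5: only reaches 10(W), 3(W), 2(W), all W → L
8: reaches L-position 5 → W
6: reaches L-position 7 → W
9: reaches L-position 7 → W
4: reaches L-position 5 → W

8: W, 5: L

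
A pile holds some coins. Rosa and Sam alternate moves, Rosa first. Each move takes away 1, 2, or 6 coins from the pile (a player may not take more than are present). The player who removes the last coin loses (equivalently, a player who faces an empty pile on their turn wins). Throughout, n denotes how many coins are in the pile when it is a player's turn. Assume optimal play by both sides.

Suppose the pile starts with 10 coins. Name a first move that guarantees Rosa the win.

Work bottom-up. With no move the player to move wins. Otherwise the position is W if at least one move leads to an L position for the opponent, and L if every move leads to a W.
n=0: no move; the opponent has just taken the last coin and therefore loses → W
n=1: →0(W) only, which is W, so L
n=2: →1(L), so W
n=3: →1(L), so W
n=4: →3(W), 2(W) — all W, so L
n=5: →4(L), so W
n=6: →4(L), so W
n=7: →1(L), so W
n=8: →7(W), 6(W), 2(W) — all W, so L
n=9: →8(L), so W
n=10: →8(L), so W
From 10, the L positions reachable in one move are: 8, 4. Any move reaching one of these is winning.

Remove 2, leaving 8.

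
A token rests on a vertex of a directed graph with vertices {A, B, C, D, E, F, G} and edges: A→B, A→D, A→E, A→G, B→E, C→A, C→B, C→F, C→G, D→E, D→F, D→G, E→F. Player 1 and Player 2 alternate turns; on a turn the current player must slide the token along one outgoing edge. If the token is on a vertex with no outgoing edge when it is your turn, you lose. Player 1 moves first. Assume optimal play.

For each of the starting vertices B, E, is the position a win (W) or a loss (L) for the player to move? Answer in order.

B: L, E: W

Use the standard recursion: the mover loses at a terminal position; elsewhere, the mover wins exactly when some move hands the opponent an L position.
Every edge goes from a vertex to one that appears earlier in the order F, G, E, B, D, A, C, so processing vertices in that order labels each vertex after all of its successors.
F: no outgoing edge → L
G: no outgoing edge → L
E: reaches L-position F → W
B: only reaches E(W), which is W → L
D: reaches L-position G → W
A: reaches L-position B → W
C: reaches L-position B → W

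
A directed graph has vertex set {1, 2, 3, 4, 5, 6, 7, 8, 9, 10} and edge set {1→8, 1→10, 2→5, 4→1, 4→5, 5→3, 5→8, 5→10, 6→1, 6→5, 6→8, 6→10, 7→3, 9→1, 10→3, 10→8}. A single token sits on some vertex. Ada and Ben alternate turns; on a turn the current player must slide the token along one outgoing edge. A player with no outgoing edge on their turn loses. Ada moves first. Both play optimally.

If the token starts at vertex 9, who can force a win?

Build the W/L table. Terminal = L. A non-terminal position is W if it has a move to some L; otherwise it is L.
Every edge goes from a vertex to one that appears earlier in the order 3, 8, 10, 1, 5, 6, 4, 7, 9, 2, so processing vertices in that order labels each vertex after all of its successors.
3: no outgoing edge → L
8: no outgoing edge → L
10: W (go to 8, an L position)
1: W (go to 8, an L position)
5: W (go to 8, an L position)
6: W (go to 8, an L position)
4: L (options 5(W), 1(W) are all W)
7: W (go to 3, an L position)
9: L (sole option 1(W) is W)
2: L (sole option 5(W) is W)
The starting position 9 is L: whatever Ada does, the opponent receives a W position.

Ben wins.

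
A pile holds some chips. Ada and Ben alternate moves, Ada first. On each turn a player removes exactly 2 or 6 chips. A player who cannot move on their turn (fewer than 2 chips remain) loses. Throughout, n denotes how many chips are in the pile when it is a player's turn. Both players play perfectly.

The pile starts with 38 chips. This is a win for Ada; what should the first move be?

Remove 2, leaving 36.

Work bottom-up. With no move the player to move loses. Otherwise the position is W if at least one move leads to an L position for the opponent, and L if every move leads to a W.
n=0: no move → L
n=1: no move → L
n=2: W (go to 0, an L position)
n=3: W (go to 1, an L position)
n=4: L (sole option 2(W) is W)
n=5: L (sole option 3(W) is W)
n=6: W (go to 4, an L position)
n=7: W (go to 5, an L position)
n=8: L (options 6(W), 2(W) are all W)
n=9: L (options 7(W), 3(W) are all W)
n=10: W (go to 8, an L position)
n=11: W (go to 9, an L position)
n=12: L (options 10(W), 6(W) are all W)
n=13: L (options 11(W), 7(W) are all W)
n=14: W (go to 12, an L position)
n=15: W (go to 13, an L position)
n=16: L (options 14(W), 10(W) are all W)
n=17: L (options 15(W), 11(W) are all W)
n=18: W (go to 16, an L position)
n=19: W (go to 17, an L position)
n=20: L (options 18(W), 14(W) are all W)
n=21: L (options 19(W), 15(W) are all W)
n=22: W (go to 20, an L position)
n=23: W (go to 21, an L position)
n=24: L (options 22(W), 18(W) are all W)
n=25: L (options 23(W), 19(W) are all W)
n=26: W (go to 24, an L position)
n=27: W (go to 25, an L position)
n=28: L (options 26(W), 22(W) are all W)
n=29: L (options 27(W), 23(W) are all W)
n=30: W (go to 28, an L position)
n=31: W (go to 29, an L position)
n=32: L (options 30(W), 26(W) are all W)
n=33: L (options 31(W), 27(W) are all W)
n=34: W (go to 32, an L position)
n=35: W (go to 33, an L position)
n=36: L (options 34(W), 30(W) are all W)
n=37: L (options 35(W), 31(W) are all W)
n=38: W (go to 36, an L position)
From 38, the L positions reachable in one move are: 36, 32. Any move reaching one of these is winning.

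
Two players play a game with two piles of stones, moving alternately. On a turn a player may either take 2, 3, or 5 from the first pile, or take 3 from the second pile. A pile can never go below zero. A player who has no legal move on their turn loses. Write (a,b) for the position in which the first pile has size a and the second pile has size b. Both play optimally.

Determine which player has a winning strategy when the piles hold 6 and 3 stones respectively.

Compute win/loss labels from the base case upward. A position with no move is L. Any other position is W if it can reach an L in one move, else L.
No move ever increases a pile, so every position that can arise here has a ≤ 6 and b ≤ 3; it is enough to label the cells with 0 ≤ a ≤ 6 and 0 ≤ b ≤ 3.
Every move lowers a or b (never raises either), so fill the grid row by row in increasing a, and left to right within a row: each cell's successors are then already labelled.
      b=0  b=1  b=2  b=3
a=0:    L    L    L    W
a=1:    L    L    L    W
a=2:    W    W    W    L
a=3:    W    W    W    L
a=4:    W    W    W    W
a=5:    W    W    W    W
a=6:    W    W    W    W
Cells with no legal move (terminal, hence L): (0,0), (0,1), (0,2), (1,0), (1,1), (1,2).
The remaining L cells, each justified by listing all of its moves:
(2,3): L (options (0,3)(W), (2,0)(W) are all W)
(3,3): L (options (1,3)(W), (0,3)(W), (3,0)(W) are all W)
Every other cell has at least one move into one of the L cells above, so it is W.
From (6,3) the player to move can move to (3,3), reaching an L position.

The first player wins.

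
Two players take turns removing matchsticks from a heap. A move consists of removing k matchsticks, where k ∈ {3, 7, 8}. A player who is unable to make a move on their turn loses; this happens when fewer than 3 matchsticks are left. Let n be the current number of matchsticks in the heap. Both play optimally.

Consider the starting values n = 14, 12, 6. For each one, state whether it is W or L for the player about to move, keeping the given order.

14: W, 12: L, 6: L

Use the standard recursion: the mover loses at a terminal position; elsewhere, the mover wins exactly when some move hands the opponent an L position.
n=0: no move → L
n=1: no move → L
n=2: no move → L
n=3: →0(L), so W
n=4: →1(L), so W
n=5: →2(L), so W
n=6: →3(W) only, which is W, so L
n=7: →0(L), so W
n=8: →1(L), so W
n=9: →6(L), so W
n=10: →2(L), so W
n=11: →8(W), 4(W), 3(W) — all W, so L
n=12: →9(W), 5(W), 4(W) — all W, so L
n=13: →6(L), so W
n=14: →11(L), so W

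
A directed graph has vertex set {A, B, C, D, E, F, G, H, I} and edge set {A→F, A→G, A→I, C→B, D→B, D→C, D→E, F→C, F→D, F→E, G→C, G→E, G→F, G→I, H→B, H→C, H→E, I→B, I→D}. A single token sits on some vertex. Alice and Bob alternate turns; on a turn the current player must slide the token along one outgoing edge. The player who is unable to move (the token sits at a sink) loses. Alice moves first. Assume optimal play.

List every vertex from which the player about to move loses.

A, B, E

Compute win/loss labels from the base case upward. A position with no move is L. Any other position is W if it can reach an L in one move, else L.
Every edge goes from a vertex to one that appears earlier in the order B, E, C, D, H, I, F, G, A, so processing vertices in that order labels each vertex after all of its successors.
B: no outgoing edge → L
E: no outgoing edge → L
C: reaches L-position B → W
D: reaches L-position E → W
H: reaches L-position E → W
I: reaches L-position B → W
F: reaches L-position E → W
G: reaches L-position E → W
A: only reaches G(W), F(W), I(W), all W → L
The losing starting vertices are exactly the entries labelled L in this table (3 of them).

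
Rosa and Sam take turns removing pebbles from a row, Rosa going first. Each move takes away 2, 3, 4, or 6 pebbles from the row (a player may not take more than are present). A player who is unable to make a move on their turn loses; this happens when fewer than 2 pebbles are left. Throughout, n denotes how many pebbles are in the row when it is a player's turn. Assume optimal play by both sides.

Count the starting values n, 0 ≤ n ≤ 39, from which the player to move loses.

10

Positions with no move are L. A position that does have a move is losing for the player to move precisely when every available move leads to a winning position for the opponent. Fill in the labels:
n=0: no move → L
n=1: no move → L
n=2: can move to 0, which is L ⇒ W
n=3: can move to 1, which is L ⇒ W
n=4: can move to 1, which is L ⇒ W
n=5: can move to 1, which is L ⇒ W
n=6: can move to 0, which is L ⇒ W
n=7: can move to 1, which is L ⇒ W
n=8: moves to 6(W), 5(W), 4(W), 2(W); every one is W ⇒ L
n=9: moves to 7(W), 6(W), 5(W), 3(W); every one is W ⇒ L
n=10: can move to 8, which is L ⇒ W
n=11: can move to 9, which is L ⇒ W
n=12: can move to 9, which is L ⇒ W
n=13: can move to 9, which is L ⇒ W
n=14: can move to 8, which is L ⇒ W
n=15: can move to 9, which is L ⇒ W
n=16: moves to 14(W), 13(W), 12(W), 10(W); every one is W ⇒ L
n=17: moves to 15(W), 14(W), 13(W), 11(W); every one is W ⇒ L
n=18: can move to 16, which is L ⇒ W
n=19: can move to 17, which is L ⇒ W
n=20: can move to 17, which is L ⇒ W
n=21: can move to 17, which is L ⇒ W
n=22: can move to 16, which is L ⇒ W
n=23: can move to 17, which is L ⇒ W
n=24: moves to 22(W), 21(W), 20(W), 18(W); every one is W ⇒ L
n=25: moves to 23(W), 22(W), 21(W), 19(W); every one is W ⇒ L
n=26: can move to 24, which is L ⇒ W
n=27: can move to 25, which is L ⇒ W
n=28: can move to 25, which is L ⇒ W
n=29: can move to 25, which is L ⇒ W
n=30: can move to 24, which is L ⇒ W
n=31: can move to 25, which is L ⇒ W
n=32: moves to 30(W), 29(W), 28(W), 26(W); every one is W ⇒ L
n=33: moves to 31(W), 30(W), 29(W), 27(W); every one is W ⇒ L
n=34: can move to 32, which is L ⇒ W
n=35: can move to 33, which is L ⇒ W
n=36: can move to 33, which is L ⇒ W
n=37: can move to 33, which is L ⇒ W
n=38: can move to 32, which is L ⇒ W
n=39: can move to 33, which is L ⇒ W
L entries with 0 ≤ n ≤ 39: n = 0, 1, 8, 9, 16, 17, 24, 25, 32, 33; that makes 10.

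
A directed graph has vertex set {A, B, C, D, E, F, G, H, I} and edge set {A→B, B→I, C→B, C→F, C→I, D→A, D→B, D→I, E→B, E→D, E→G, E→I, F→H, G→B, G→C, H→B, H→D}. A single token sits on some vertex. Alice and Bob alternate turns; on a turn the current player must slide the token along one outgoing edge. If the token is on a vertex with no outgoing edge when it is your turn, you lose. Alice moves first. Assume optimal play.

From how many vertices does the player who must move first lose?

Work bottom-up. With no move the player to move loses. Otherwise the position is W if at least one move leads to an L position for the opponent, and L if every move leads to a W.
Every edge goes from a vertex to one that appears earlier in the order I, B, A, D, H, F, C, G, E, so processing vertices in that order labels each vertex after all of its successors.
I: no outgoing edge → L
B: →I(L), so W
A: →B(W) only, which is W, so L
D: →A(L), so W
H: →D(W), B(W) — all W, so L
F: →H(L), so W
C: →I(L), so W
G: →C(W), B(W) — all W, so L
E: →G(L), so W
The L vertices are A, G, H, I; that is 4 in all.

4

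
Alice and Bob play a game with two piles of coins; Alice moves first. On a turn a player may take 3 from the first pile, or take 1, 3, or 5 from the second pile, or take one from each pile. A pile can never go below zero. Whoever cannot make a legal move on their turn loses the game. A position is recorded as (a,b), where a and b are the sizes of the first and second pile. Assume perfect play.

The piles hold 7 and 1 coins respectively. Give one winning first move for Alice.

Work bottom-up. With no move the player to move loses. Otherwise the position is W if at least one move leads to an L position for the opponent, and L if every move leads to a W.
No move ever increases a pile, so every position that can arise here has a ≤ 7 and b ≤ 1; it is enough to label the cells with 0 ≤ a ≤ 7 and 0 ≤ b ≤ 1.
Every move lowers a or b (never raises either), so fill the grid row by row in increasing a, and left to right within a row: each cell's successors are then already labelled.
      b=0  b=1
a=0:    L    W
a=1:    L    W
a=2:    L    W
a=3:    W    W
a=4:    W    L
a=5:    W    L
a=6:    L    W
a=7:    L    W
Cells with no legal move (terminal, hence L): (0,0), (1,0), (2,0).
The remaining L cells, each justified by listing all of its moves:
(4,1): moves to (1,1)(W), (4,0)(W), (3,0)(W); every one is W ⇒ L
(5,1): moves to (2,1)(W), (5,0)(W), (4,0)(W); every one is W ⇒ L
(6,0): the only move is to (3,0)(W), a W ⇒ L
(7,0): the only move is to (4,0)(W), a W ⇒ L
Every other cell has at least one move into one of the L cells above, so it is W.
From (7,1), the L positions reachable in one move are: (4,1), (7,0), (6,0). Any move reaching one of these is winning.

Move to (4,1).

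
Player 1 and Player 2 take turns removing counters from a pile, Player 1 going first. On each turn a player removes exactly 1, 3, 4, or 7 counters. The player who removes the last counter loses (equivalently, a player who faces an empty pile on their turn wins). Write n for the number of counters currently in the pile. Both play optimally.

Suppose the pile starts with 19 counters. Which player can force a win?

Player 2 wins.

Build the W/L table. Terminal = W. A non-terminal position is W if it has a move to some L; otherwise it is L.
n=0: no move; the opponent has just taken the last counter and therefore loses → W
n=1: only reaches 0(W), which is W → L
n=2: reaches L-position 1 → W
n=3: only reaches 2(W), 0(W), all W → L
n=4: reaches L-position 3 → W
n=5: reaches L-position 1 → W
n=6: reaches L-position 3 → W
n=7: reaches L-position 3 → W
n=8: reaches L-position 1 → W
n=9: only reaches 8(W), 6(W), 5(W), 2(W), all W → L
n=10: reaches L-position 9 → W
n=11: only reaches 10(W), 8(W), 7(W), 4(W), all W → L
n=12: reaches L-position 11 → W
n=13: reaches L-position 9 → W
n=14: reaches L-position 11 → W
n=15: reaches L-position 11 → W
n=16: reaches L-position 9 → W
n=17: only reaches 16(W), 14(W), 13(W), 10(W), all W → L
n=18: reaches L-position 17 → W
n=19: only reaches 18(W), 16(W), 15(W), 12(W), all W → L
Every move from 19 reaches a W position, so the mover loses.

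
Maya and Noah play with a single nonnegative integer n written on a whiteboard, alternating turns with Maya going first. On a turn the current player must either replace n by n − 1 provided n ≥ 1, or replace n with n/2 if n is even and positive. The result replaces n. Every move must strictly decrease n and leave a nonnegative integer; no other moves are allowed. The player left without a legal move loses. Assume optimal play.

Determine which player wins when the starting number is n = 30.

Compute win/loss labels from the base case upward. A position with no move is L. Any other position is W if it can reach an L in one move, else L.
n=0: no move → L
n=1: can move to 0, which is L ⇒ W
n=2: the only move is to 1(W), a W ⇒ L
n=3: can move to 2, which is L ⇒ W
n=4: can move to 2, which is L ⇒ W
n=5: the only move is to 4(W), a W ⇒ L
n=6: can move to 5, which is L ⇒ W
n=7: the only move is to 6(W), a W ⇒ L
n=8: can move to 7, which is L ⇒ W
n=9: the only move is to 8(W), a W ⇒ L
n=10: can move to 5, which is L ⇒ W
n=11: the only move is to 10(W), a W ⇒ L
n=12: can move to 11, which is L ⇒ W
n=13: the only move is to 12(W), a W ⇒ L
n=14: can move to 7, which is L ⇒ W
n=15: the only move is to 14(W), a W ⇒ L
n=16: can move to 15, which is L ⇒ W
n=17: the only move is to 16(W), a W ⇒ L
n=18: can move to 9, which is L ⇒ W
n=19: the only move is to 18(W), a W ⇒ L
n=20: can move to 19, which is L ⇒ W
n=21: the only move is to 20(W), a W ⇒ L
n=22: can move to 11, which is L ⇒ W
n=23: the only move is to 22(W), a W ⇒ L
n=24: can move to 23, which is L ⇒ W
n=25: the only move is to 24(W), a W ⇒ L
n=26: can move to 13, which is L ⇒ W
n=27: the only move is to 26(W), a W ⇒ L
n=28: can move to 27, which is L ⇒ W
n=29: the only move is to 28(W), a W ⇒ L
n=30: can move to 15, which is L ⇒ W
The starting position 30 is W: Maya should move to 15, handing over an L position.

Maya wins.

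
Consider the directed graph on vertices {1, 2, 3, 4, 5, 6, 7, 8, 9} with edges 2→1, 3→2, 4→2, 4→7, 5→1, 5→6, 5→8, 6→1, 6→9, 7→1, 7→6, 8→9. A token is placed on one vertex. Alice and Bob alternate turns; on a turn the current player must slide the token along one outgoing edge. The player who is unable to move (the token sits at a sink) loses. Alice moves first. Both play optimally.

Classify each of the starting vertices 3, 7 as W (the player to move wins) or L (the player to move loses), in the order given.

Compute win/loss labels from the base case upward. A position with no move is L. Any other position is W if it can reach an L in one move, else L.
Every edge goes from a vertex to one that appears earlier in the order 9, 1, 8, 6, 7, 5, 2, 4, 3, so processing vertices in that order labels each vertex after all of its successors.
9: no outgoing edge → L
1: no outgoing edge → L
8: W (go to 9, an L position)
6: W (go to 1, an L position)
7: W (go to 1, an L position)
5: W (go to 1, an L position)
2: W (go to 1, an L position)
4: L (options 2(W), 7(W) are all W)
3: L (sole option 2(W) is W)

3: L, 7: W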